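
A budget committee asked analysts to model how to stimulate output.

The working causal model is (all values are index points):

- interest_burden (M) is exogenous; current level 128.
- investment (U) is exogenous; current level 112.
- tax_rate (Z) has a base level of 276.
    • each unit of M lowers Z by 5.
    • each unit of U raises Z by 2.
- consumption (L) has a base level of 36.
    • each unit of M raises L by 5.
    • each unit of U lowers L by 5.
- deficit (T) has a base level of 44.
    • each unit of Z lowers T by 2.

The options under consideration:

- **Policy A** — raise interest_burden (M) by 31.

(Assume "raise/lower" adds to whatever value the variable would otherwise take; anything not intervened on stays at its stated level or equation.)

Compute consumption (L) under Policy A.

Policy A (M + 31):
  M = 128 + 31 = 159
  U = 112
  L = 36 + 5·159 − 5·112 = 271

271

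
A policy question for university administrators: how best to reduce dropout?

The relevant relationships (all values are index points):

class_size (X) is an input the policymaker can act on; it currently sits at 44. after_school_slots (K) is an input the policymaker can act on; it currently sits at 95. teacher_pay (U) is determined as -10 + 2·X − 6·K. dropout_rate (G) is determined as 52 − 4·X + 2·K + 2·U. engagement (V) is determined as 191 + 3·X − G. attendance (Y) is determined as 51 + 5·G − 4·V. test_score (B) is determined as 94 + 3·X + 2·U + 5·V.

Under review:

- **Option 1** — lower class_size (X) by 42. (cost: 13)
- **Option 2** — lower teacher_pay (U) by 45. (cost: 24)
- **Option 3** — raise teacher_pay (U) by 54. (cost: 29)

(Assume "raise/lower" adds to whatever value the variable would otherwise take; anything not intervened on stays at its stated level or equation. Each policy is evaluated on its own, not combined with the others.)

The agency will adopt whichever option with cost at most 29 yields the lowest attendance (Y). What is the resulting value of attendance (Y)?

Option 1 (X − 42):
  X = 44 − 42 = 2
  K = 95
  U = -10 + 2·2 − 6·95 = -576
  G = 52 − 4·2 + 2·95 + 2·(-576) = -918
  V = 191 + 3·2 − (-918) = 1115
  Y = 51 + 5·(-918) − 4·1115 = -8999
Option 2 (U − 45):
  X = 44
  K = 95
  U = -10 + 2·44 − 6·95 (−45 from intervention) = -537
  G = 52 − 4·44 + 2·95 + 2·(-537) = -1008
  V = 191 + 3·44 − (-1008) = 1331
  Y = 51 + 5·(-1008) − 4·1331 = -10313
Option 3 (U + 54):
  X = 44
  K = 95
  U = -10 + 2·44 − 6·95 (+54 from intervention) = -438
  G = 52 − 4·44 + 2·95 + 2·(-438) = -810
  V = 191 + 3·44 − (-810) = 1133
  Y = 51 + 5·(-810) − 4·1133 = -8531
Comparing — Option 1: Y=-8999, Option 2: Y=-10313, Option 3: Y=-8531. Lowest is -10313 (Option 2).

-10313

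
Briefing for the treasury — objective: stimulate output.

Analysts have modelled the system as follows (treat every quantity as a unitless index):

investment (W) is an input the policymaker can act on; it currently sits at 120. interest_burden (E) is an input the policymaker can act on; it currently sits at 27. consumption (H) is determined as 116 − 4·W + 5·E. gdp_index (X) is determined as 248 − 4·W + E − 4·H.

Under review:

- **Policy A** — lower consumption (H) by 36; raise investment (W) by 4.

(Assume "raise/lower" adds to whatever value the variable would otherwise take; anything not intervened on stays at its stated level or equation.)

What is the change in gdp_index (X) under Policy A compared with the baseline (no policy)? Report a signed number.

Baseline:
  W = 120
  E = 27
  H = 116 − 4·120 + 5·27 = -229
  X = 248 − 4·120 + 27 − 4·(-229) = 711
Policy A (H − 36, W + 4):
  W = 120 + 4 = 124
  E = 27
  H = 116 − 4·124 + 5·27 (−36 from intervention) = -281
  X = 248 − 4·124 + 27 − 4·(-281) = 903
Change in X: 903 − 711 = 192

192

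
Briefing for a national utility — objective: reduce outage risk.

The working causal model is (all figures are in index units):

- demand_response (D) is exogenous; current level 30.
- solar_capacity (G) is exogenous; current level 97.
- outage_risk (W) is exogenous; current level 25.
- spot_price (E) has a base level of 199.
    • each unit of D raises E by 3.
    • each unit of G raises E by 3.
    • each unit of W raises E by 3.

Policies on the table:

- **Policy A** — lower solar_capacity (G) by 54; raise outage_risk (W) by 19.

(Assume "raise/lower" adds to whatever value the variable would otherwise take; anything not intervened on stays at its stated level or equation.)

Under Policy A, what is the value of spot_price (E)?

Policy A (G − 54, W + 19):
  D = 30
  G = 97 − 54 = 43
  W = 25 + 19 = 44
  E = 199 + 3·30 + 3·43 + 3·44 = 550

550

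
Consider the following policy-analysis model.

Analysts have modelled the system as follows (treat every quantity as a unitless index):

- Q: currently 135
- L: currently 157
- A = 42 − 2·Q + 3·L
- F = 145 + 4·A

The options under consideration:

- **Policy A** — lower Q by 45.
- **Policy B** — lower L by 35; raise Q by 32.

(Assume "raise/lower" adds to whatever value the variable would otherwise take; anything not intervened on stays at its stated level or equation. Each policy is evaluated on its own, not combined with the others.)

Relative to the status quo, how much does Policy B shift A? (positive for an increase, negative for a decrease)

-169

Baseline:
  Q = 135
  L = 157
  A = 42 − 2·135 + 3·157 = 243
Policy B (L − 35, Q + 32):
  Q = 135 + 32 = 167
  L = 157 − 35 = 122
  A = 42 − 2·167 + 3·122 = 74
Change in A: 74 − 243 = -169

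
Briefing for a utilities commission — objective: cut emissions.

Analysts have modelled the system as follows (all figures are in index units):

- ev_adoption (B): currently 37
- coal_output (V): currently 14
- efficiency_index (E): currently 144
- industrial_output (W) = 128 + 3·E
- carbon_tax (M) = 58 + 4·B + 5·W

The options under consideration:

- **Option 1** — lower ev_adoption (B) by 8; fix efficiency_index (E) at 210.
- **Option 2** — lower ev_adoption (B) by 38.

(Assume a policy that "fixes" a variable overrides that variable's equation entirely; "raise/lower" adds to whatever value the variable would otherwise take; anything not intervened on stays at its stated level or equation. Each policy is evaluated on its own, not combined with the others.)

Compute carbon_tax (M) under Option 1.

3964

Option 1 (B − 8, E := 210):
  B = 37 − 8 = 29
  E = 210
  W = 128 + 3·210 = 758
  M = 58 + 4·29 + 5·758 = 3964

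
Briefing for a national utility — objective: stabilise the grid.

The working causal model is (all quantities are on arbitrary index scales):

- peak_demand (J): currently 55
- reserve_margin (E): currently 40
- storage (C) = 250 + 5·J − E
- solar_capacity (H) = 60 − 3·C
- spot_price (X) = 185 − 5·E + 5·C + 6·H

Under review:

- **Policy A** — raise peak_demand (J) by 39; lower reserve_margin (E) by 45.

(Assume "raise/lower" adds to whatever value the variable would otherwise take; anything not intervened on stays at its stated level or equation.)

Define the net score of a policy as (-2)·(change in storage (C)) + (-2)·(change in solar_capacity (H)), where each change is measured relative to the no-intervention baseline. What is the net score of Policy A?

960

Baseline:
  J = 55
  E = 40
  C = 250 + 5·55 − 40 = 485
  H = 60 − 3·485 = -1395
Policy A (J + 39, E − 45):
  J = 55 + 39 = 94
  E = 40 − 45 = -5
  C = 250 + 5·94 − (-5) = 725
  H = 60 − 3·725 = -2115
ΔC = 725 − 485 = 240; ΔH = -2115 − (-1395) = -720
Score = (-2)·240 + (-2)·(-720) = 960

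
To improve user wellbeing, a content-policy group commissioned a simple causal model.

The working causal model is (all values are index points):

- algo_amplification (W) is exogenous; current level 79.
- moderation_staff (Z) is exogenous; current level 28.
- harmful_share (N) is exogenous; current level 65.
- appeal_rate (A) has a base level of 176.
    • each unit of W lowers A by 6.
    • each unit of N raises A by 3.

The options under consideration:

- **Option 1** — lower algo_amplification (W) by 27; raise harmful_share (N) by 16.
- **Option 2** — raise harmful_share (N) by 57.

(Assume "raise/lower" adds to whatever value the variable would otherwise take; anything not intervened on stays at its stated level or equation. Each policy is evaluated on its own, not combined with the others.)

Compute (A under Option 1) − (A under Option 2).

Option 1 (W − 27, N + 16):
  W = 79 − 27 = 52
  N = 65 + 16 = 81
  A = 176 − 6·52 + 3·81 = 107
Option 2 (N + 57):
  W = 79
  N = 65 + 57 = 122
  A = 176 − 6·79 + 3·122 = 68
A: 107 − 68 = 39

39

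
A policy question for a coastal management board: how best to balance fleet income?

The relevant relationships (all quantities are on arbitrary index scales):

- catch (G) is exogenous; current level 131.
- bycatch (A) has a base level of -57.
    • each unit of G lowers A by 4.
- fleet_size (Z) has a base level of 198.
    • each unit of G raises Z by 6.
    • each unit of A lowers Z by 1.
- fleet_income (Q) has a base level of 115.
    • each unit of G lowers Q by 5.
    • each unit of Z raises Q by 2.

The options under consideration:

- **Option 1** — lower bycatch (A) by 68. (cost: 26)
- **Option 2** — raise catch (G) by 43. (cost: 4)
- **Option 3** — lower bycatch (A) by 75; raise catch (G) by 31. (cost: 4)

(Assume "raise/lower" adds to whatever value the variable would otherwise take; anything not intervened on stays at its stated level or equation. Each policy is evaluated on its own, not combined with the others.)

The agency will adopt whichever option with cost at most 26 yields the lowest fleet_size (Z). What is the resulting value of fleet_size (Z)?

Option 1 (A − 68):
  G = 131
  A = -57 − 4·131 (−68 from intervention) = -649
  Z = 198 + 6·131 − (-649) = 1633
Option 2 (G + 43):
  G = 131 + 43 = 174
  A = -57 − 4·174 = -753
  Z = 198 + 6·174 − (-753) = 1995
Option 3 (A − 75, G + 31):
  G = 131 + 31 = 162
  A = -57 − 4·162 (−75 from intervention) = -780
  Z = 198 + 6·162 − (-780) = 1950
Comparing — Option 1: Z=1633, Option 2: Z=1995, Option 3: Z=1950. Lowest is 1633 (Option 1).

1633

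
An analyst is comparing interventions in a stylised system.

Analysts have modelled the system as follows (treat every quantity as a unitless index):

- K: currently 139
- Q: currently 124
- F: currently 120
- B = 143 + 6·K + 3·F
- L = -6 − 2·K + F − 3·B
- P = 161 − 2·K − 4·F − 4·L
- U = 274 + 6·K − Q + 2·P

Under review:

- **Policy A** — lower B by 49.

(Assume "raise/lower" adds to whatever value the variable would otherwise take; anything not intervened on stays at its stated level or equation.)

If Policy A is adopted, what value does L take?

Policy A (B − 49):
  K = 139
  F = 120
  B = 143 + 6·139 + 3·120 (−49 from intervention) = 1288
  L = -6 − 2·139 + 120 − 3·1288 = -4028

-4028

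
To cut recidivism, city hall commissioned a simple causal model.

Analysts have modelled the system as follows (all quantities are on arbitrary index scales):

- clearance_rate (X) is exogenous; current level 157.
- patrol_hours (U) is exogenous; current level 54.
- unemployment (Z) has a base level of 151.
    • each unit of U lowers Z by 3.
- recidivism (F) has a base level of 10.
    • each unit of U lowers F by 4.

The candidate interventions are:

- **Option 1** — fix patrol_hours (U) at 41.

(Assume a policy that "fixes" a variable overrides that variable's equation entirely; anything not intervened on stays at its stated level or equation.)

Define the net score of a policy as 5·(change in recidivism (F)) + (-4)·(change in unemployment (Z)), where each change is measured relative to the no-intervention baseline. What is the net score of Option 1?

104

Baseline:
  U = 54
  Z = 151 − 3·54 = -11
  F = 10 − 4·54 = -206
Option 1 (U := 41):
  U = 41
  Z = 151 − 3·41 = 28
  F = 10 − 4·41 = -154
ΔF = -154 − (-206) = 52; ΔZ = 28 − (-11) = 39
Score = 5·52 + (-4)·39 = 104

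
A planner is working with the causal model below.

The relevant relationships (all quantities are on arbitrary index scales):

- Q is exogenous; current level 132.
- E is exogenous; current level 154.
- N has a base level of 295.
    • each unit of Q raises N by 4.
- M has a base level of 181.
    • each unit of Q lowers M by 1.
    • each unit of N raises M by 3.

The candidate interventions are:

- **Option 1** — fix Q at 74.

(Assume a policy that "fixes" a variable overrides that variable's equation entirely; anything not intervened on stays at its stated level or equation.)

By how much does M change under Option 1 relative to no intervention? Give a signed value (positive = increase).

-638

Baseline:
  Q = 132
  N = 295 + 4·132 = 823
  M = 181 − 132 + 3·823 = 2518
Option 1 (Q := 74):
  Q = 74
  N = 295 + 4·74 = 591
  M = 181 − 74 + 3·591 = 1880
Change in M: 1880 − 2518 = -638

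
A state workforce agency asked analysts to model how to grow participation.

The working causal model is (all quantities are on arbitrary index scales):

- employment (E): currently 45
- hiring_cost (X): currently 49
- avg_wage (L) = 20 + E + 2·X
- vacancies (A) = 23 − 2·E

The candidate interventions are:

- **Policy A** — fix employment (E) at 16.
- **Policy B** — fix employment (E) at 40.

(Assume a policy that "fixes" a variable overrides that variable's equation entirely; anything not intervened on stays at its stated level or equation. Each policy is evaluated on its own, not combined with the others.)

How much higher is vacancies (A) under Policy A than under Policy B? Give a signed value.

Policy A (E := 16):
  E = 16
  A = 23 − 2·16 = -9
Policy B (E := 40):
  E = 40
  A = 23 − 2·40 = -57
A: -9 − (-57) = 48

48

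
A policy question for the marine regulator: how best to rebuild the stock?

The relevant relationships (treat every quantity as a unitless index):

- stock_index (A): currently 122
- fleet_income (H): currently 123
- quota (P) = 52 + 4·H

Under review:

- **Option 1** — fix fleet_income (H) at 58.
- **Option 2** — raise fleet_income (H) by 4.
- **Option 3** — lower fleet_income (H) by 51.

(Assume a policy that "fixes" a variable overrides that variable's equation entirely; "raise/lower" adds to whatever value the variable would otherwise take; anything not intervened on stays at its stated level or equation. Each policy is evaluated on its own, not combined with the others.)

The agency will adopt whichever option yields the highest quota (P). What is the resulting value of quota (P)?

560

Option 1 (H := 58):
  H = 58
  P = 52 + 4·58 = 284
Option 2 (H + 4):
  H = 123 + 4 = 127
  P = 52 + 4·127 = 560
Option 3 (H − 51):
  H = 123 − 51 = 72
  P = 52 + 4·72 = 340
Comparing — Option 1: P=284, Option 2: P=560, Option 3: P=340. Highest is 560 (Option 2).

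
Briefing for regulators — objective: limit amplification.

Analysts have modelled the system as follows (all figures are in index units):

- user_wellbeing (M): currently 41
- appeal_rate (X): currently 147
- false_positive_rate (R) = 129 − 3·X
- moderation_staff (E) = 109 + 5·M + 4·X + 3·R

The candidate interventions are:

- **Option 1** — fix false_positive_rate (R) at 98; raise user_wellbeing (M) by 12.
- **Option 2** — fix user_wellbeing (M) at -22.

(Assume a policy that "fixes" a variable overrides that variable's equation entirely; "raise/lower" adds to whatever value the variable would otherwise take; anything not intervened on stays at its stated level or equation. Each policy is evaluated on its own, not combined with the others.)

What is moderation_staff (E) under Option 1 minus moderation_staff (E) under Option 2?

1605

Option 1 (R := 98, M + 12):
  M = 41 + 12 = 53
  X = 147
  R = 98
  E = 109 + 5·53 + 4·147 + 3·98 = 1256
Option 2 (M := -22):
  M = -22
  X = 147
  R = 129 − 3·147 = -312
  E = 109 + 5·(-22) + 4·147 + 3·(-312) = -349
E: 1256 − (-349) = 1605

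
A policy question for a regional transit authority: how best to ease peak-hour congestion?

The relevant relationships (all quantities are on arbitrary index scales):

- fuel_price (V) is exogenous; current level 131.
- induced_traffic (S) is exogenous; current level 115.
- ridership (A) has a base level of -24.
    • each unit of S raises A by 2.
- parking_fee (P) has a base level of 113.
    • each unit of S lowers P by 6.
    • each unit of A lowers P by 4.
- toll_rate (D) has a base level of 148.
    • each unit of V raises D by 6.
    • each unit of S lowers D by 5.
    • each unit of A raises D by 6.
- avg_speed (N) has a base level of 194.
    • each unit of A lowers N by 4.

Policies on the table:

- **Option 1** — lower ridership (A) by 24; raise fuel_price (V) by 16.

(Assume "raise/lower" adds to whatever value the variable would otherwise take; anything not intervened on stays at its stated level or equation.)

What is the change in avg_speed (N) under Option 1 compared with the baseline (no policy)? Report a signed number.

Baseline:
  S = 115
  A = -24 + 2·115 = 206
  N = 194 − 4·206 = -630
Option 1 (A − 24, V + 16):
  S = 115
  A = -24 + 2·115 (−24 from intervention) = 182
  N = 194 − 4·182 = -534
Change in N: -534 − (-630) = 96

96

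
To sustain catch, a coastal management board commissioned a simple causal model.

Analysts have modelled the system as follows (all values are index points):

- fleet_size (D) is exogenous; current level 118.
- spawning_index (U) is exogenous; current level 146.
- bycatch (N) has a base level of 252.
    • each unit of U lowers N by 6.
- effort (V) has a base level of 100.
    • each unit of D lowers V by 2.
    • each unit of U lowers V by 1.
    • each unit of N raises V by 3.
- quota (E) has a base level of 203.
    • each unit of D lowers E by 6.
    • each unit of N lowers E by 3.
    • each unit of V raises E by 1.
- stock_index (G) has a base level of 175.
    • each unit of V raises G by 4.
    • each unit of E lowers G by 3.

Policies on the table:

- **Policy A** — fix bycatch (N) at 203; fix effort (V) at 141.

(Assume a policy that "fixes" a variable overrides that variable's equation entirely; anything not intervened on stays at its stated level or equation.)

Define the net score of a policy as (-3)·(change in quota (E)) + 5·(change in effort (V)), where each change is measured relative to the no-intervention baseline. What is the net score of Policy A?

12033

Baseline:
  D = 118
  U = 146
  N = 252 − 6·146 = -624
  V = 100 − 2·118 − 146 + 3·(-624) = -2154
  E = 203 − 6·118 − 3·(-624) + (-2154) = -787
Policy A (N := 203, V := 141):
  D = 118
  U = 146
  N = 203
  V = 141
  E = 203 − 6·118 − 3·203 + 141 = -973
ΔE = -973 − (-787) = -186; ΔV = 141 − (-2154) = 2295
Score = (-3)·(-186) + 5·2295 = 12033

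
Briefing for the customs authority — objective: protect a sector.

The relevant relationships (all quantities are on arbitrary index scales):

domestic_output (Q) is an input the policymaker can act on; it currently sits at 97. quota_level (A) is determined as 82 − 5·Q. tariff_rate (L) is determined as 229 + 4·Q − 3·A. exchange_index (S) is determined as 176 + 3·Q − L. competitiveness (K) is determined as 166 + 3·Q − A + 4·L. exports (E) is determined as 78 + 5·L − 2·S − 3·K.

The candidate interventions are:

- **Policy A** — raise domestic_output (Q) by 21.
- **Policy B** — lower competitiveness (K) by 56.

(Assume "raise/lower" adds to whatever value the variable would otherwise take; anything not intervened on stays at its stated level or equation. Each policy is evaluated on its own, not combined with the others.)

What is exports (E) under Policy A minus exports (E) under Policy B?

Policy A (Q + 21):
  Q = 97 + 21 = 118
  A = 82 − 5·118 = -508
  L = 229 + 4·118 − 3·(-508) = 2225
  S = 176 + 3·118 − 2225 = -1695
  K = 166 + 3·118 − (-508) + 4·2225 = 9928
  E = 78 + 5·2225 − 2·(-1695) − 3·9928 = -15191
Policy B (K − 56):
  Q = 97
  A = 82 − 5·97 = -403
  L = 229 + 4·97 − 3·(-403) = 1826
  S = 176 + 3·97 − 1826 = -1359
  K = 166 + 3·97 − (-403) + 4·1826 (−56 from intervention) = 8108
  E = 78 + 5·1826 − 2·(-1359) − 3·8108 = -12398
E: -15191 − (-12398) = -2793

-2793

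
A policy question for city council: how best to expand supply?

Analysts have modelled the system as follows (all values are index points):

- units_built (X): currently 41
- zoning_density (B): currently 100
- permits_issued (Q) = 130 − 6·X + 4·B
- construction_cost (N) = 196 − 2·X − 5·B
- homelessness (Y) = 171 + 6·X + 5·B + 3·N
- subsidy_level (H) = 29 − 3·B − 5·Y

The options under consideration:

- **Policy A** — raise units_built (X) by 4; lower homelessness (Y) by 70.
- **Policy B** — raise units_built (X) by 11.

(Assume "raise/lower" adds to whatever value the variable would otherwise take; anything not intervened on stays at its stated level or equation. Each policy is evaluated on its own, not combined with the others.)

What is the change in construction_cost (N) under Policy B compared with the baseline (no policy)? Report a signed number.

Baseline:
  X = 41
  B = 100
  N = 196 − 2·41 − 5·100 = -386
Policy B (X + 11):
  X = 41 + 11 = 52
  B = 100
  N = 196 − 2·52 − 5·100 = -408
Change in N: -408 − (-386) = -22

-22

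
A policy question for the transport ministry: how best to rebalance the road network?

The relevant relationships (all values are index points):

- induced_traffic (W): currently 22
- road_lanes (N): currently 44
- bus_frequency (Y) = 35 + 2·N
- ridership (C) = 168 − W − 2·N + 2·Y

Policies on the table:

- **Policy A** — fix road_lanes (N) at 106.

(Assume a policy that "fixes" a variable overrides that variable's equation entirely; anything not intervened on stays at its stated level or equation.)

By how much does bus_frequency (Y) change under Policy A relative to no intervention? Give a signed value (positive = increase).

Baseline:
  N = 44
  Y = 35 + 2·44 = 123
Policy A (N := 106):
  N = 106
  Y = 35 + 2·106 = 247
Change in Y: 247 − 123 = 124

124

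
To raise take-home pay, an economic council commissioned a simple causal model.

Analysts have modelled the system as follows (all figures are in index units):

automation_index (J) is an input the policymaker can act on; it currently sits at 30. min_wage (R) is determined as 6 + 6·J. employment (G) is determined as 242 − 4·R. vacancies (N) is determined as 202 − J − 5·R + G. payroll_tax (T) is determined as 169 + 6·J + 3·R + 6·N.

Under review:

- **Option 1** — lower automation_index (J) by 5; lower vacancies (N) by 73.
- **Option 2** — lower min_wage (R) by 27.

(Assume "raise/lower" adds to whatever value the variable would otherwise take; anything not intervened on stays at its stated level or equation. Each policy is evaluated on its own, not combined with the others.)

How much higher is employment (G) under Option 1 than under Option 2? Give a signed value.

Option 1 (J − 5, N − 73):
  J = 30 − 5 = 25
  R = 6 + 6·25 = 156
  G = 242 − 4·156 = -382
Option 2 (R − 27):
  J = 30
  R = 6 + 6·30 (−27 from intervention) = 159
  G = 242 − 4·159 = -394
G: -382 − (-394) = 12

12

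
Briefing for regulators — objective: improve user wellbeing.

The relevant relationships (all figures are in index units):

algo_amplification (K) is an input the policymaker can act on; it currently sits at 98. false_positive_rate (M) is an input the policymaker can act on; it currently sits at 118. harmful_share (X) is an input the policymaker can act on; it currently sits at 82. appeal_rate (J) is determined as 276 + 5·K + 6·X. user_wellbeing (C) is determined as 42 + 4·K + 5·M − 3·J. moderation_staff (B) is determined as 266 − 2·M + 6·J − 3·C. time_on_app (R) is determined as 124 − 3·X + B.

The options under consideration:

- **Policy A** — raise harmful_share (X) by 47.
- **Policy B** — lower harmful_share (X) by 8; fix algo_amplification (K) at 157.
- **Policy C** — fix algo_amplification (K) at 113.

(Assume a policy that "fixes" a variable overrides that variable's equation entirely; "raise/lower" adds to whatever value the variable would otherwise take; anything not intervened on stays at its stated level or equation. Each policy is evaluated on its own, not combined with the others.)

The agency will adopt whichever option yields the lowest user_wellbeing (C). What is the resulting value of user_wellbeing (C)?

Policy A (X + 47):
  K = 98
  M = 118
  X = 82 + 47 = 129
  J = 276 + 5·98 + 6·129 = 1540
  C = 42 + 4·98 + 5·118 − 3·1540 = -3596
Policy B (X − 8, K := 157):
  K = 157
  M = 118
  X = 82 − 8 = 74
  J = 276 + 5·157 + 6·74 = 1505
  C = 42 + 4·157 + 5·118 − 3·1505 = -3255
Policy C (K := 113):
  K = 113
  M = 118
  X = 82
  J = 276 + 5·113 + 6·82 = 1333
  C = 42 + 4·113 + 5·118 − 3·1333 = -2915
Comparing — Policy A: C=-3596, Policy B: C=-3255, Policy C: C=-2915. Lowest is -3596 (Policy A).

-3596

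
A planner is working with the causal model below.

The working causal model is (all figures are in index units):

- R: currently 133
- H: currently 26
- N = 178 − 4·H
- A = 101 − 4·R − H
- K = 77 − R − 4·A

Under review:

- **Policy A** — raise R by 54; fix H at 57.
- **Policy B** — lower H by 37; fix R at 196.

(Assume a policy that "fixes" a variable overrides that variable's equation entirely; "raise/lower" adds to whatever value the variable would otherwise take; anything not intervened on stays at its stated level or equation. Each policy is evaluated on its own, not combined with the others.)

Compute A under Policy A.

-704

Policy A (R + 54, H := 57):
  R = 133 + 54 = 187
  H = 57
  A = 101 − 4·187 − 57 = -704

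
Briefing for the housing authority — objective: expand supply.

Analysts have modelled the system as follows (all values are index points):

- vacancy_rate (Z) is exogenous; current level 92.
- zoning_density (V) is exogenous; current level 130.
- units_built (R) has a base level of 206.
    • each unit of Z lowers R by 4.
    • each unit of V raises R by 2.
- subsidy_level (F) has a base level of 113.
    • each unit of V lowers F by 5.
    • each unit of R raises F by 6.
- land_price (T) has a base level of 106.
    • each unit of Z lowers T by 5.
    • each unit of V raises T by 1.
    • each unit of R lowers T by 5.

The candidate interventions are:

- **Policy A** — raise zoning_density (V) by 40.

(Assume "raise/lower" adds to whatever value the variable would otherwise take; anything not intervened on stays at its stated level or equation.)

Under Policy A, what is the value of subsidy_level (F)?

Policy A (V + 40):
  Z = 92
  V = 130 + 40 = 170
  R = 206 − 4·92 + 2·170 = 178
  F = 113 − 5·170 + 6·178 = 331

331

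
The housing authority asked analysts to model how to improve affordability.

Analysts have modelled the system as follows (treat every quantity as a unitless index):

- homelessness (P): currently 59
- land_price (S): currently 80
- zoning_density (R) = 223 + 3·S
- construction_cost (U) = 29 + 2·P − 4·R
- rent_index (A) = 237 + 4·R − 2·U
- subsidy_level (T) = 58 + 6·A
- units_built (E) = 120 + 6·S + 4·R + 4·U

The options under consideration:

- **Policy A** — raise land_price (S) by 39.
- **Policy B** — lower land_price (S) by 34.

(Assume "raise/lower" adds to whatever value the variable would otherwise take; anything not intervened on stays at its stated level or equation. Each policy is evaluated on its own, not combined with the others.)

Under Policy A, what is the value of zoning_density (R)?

580

Policy A (S + 39):
  S = 80 + 39 = 119
  R = 223 + 3·119 = 580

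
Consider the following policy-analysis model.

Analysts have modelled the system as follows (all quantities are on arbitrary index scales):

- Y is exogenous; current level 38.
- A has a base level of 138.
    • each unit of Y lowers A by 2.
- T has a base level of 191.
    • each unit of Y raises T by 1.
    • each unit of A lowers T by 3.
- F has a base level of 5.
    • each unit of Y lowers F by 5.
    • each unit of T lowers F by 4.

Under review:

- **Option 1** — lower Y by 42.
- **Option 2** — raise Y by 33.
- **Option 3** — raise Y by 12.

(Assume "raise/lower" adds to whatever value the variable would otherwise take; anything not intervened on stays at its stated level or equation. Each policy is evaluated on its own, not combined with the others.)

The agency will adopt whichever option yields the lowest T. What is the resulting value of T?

Option 1 (Y − 42):
  Y = 38 − 42 = -4
  A = 138 − 2·(-4) = 146
  T = 191 + (-4) − 3·146 = -251
Option 2 (Y + 33):
  Y = 38 + 33 = 71
  A = 138 − 2·71 = -4
  T = 191 + 71 − 3·(-4) = 274
Option 3 (Y + 12):
  Y = 38 + 12 = 50
  A = 138 − 2·50 = 38
  T = 191 + 50 − 3·38 = 127
Comparing — Option 1: T=-251, Option 2: T=274, Option 3: T=127. Lowest is -251 (Option 1).

-251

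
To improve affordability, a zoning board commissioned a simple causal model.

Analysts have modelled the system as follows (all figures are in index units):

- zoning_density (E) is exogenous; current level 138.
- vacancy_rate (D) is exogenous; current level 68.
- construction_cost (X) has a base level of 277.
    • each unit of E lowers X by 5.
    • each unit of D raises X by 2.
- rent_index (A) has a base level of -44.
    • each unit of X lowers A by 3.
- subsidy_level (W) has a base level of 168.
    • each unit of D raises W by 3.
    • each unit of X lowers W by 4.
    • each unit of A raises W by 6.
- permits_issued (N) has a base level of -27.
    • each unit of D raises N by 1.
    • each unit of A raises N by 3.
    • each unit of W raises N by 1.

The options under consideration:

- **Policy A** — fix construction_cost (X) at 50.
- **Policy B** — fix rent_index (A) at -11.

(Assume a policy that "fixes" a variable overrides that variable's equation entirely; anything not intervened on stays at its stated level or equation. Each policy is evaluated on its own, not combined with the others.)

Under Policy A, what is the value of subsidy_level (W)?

Policy A (X := 50):
  E = 138
  D = 68
  X = 50
  A = -44 − 3·50 = -194
  W = 168 + 3·68 − 4·50 + 6·(-194) = -992

-992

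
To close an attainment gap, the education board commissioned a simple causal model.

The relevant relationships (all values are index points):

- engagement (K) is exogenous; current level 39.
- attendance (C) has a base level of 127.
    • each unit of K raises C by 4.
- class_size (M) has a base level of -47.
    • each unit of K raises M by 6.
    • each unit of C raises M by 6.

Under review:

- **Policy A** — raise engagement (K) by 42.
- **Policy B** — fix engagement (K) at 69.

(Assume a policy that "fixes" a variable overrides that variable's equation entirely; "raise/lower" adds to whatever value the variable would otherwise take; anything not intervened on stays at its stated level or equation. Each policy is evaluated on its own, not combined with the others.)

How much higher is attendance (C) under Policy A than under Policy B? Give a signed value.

Policy A (K + 42):
  K = 39 + 42 = 81
  C = 127 + 4·81 = 451
Policy B (K := 69):
  K = 69
  C = 127 + 4·69 = 403
C: 451 − 403 = 48

48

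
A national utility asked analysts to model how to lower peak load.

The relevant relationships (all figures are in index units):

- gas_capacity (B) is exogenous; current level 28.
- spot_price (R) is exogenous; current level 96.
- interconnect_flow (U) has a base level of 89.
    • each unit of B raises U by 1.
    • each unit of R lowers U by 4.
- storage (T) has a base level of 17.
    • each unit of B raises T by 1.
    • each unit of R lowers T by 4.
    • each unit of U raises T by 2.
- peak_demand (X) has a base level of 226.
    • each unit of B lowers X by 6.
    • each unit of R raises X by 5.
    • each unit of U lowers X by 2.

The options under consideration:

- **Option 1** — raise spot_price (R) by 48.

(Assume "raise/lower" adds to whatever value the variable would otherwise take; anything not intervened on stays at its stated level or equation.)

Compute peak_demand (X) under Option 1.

Option 1 (R + 48):
  B = 28
  R = 96 + 48 = 144
  U = 89 + 28 − 4·144 = -459
  X = 226 − 6·28 + 5·144 − 2·(-459) = 1696

1696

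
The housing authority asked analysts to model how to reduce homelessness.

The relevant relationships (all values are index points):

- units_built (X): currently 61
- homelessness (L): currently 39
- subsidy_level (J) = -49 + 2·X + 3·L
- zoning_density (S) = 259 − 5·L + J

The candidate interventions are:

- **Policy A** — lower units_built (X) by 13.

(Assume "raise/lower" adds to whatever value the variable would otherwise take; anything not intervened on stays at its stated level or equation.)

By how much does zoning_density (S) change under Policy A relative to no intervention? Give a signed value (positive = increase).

Baseline:
  X = 61
  L = 39
  J = -49 + 2·61 + 3·39 = 190
  S = 259 − 5·39 + 190 = 254
Policy A (X − 13):
  X = 61 − 13 = 48
  L = 39
  J = -49 + 2·48 + 3·39 = 164
  S = 259 − 5·39 + 164 = 228
Change in S: 228 − 254 = -26

-26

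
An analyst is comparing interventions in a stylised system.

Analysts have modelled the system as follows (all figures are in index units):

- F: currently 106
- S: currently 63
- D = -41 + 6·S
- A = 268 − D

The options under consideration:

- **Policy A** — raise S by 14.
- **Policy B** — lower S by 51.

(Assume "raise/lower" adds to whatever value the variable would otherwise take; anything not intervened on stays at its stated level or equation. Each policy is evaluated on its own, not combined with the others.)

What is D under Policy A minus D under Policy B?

390

Policy A (S + 14):
  S = 63 + 14 = 77
  D = -41 + 6·77 = 421
Policy B (S − 51):
  S = 63 − 51 = 12
  D = -41 + 6·12 = 31
D: 421 − 31 = 390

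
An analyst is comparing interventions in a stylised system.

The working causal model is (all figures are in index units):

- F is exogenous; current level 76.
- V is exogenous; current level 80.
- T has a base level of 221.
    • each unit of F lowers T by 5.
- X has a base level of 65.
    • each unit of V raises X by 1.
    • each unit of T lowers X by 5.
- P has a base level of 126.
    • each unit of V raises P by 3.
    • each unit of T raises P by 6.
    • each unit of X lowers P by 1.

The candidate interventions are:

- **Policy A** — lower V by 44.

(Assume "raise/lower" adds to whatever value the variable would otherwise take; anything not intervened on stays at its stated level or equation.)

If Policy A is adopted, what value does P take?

-1616

Policy A (V − 44):
  F = 76
  V = 80 − 44 = 36
  T = 221 − 5·76 = -159
  X = 65 + 36 − 5·(-159) = 896
  P = 126 + 3·36 + 6·(-159) − 896 = -1616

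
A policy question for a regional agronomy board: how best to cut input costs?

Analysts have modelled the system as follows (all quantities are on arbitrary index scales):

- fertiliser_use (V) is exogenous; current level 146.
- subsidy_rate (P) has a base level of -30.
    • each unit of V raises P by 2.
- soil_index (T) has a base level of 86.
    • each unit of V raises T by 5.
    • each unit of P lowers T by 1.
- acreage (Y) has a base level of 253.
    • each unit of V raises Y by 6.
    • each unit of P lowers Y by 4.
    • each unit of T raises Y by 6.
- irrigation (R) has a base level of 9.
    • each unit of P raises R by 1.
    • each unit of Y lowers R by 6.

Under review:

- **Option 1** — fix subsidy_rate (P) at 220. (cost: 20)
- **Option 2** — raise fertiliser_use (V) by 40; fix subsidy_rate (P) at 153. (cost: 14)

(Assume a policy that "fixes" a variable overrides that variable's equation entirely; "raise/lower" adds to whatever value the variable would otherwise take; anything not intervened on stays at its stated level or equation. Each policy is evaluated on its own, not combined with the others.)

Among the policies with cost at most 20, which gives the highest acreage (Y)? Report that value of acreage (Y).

5935

Option 1 (P := 220):
  V = 146
  P = 220
  T = 86 + 5·146 − 220 = 596
  Y = 253 + 6·146 − 4·220 + 6·596 = 3825
Option 2 (V + 40, P := 153):
  V = 146 + 40 = 186
  P = 153
  T = 86 + 5·186 − 153 = 863
  Y = 253 + 6·186 − 4·153 + 6·863 = 5935
Comparing — Option 1: Y=3825, Option 2: Y=5935. Highest is 5935 (Option 2).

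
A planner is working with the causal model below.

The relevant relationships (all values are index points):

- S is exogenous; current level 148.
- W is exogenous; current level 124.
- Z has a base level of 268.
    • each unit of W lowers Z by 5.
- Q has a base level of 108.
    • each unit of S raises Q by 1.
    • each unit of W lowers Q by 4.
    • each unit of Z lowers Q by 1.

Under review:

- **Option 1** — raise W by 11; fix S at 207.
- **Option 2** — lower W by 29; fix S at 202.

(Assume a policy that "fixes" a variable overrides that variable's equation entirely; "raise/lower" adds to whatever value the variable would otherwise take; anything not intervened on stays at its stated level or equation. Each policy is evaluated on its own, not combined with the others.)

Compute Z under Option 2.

-207

Option 2 (W − 29, S := 202):
  W = 124 − 29 = 95
  Z = 268 − 5·95 = -207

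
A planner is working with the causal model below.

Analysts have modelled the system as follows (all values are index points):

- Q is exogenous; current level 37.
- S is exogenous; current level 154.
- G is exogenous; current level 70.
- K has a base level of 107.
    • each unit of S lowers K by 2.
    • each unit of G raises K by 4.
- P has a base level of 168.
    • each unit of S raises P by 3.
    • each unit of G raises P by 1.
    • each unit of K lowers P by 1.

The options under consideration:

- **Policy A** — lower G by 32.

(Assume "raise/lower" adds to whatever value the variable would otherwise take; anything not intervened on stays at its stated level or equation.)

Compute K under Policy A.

Policy A (G − 32):
  S = 154
  G = 70 − 32 = 38
  K = 107 − 2·154 + 4·38 = -49

-49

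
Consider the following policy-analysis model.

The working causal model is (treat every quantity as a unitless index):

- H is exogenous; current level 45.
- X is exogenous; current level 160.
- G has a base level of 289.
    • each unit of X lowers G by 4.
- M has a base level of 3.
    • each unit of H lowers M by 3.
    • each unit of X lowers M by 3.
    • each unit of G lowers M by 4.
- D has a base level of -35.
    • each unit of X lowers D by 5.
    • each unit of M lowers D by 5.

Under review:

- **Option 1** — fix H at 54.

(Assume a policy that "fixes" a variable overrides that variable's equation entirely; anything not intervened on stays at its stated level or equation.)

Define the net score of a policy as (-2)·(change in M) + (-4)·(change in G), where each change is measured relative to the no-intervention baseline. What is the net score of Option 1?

Baseline:
  H = 45
  X = 160
  G = 289 − 4·160 = -351
  M = 3 − 3·45 − 3·160 − 4·(-351) = 792
Option 1 (H := 54):
  H = 54
  X = 160
  G = 289 − 4·160 = -351
  M = 3 − 3·54 − 3·160 − 4·(-351) = 765
ΔM = 765 − 792 = -27; ΔG = -351 − (-351) = 0
Score = (-2)·(-27) + (-4)·0 = 54

54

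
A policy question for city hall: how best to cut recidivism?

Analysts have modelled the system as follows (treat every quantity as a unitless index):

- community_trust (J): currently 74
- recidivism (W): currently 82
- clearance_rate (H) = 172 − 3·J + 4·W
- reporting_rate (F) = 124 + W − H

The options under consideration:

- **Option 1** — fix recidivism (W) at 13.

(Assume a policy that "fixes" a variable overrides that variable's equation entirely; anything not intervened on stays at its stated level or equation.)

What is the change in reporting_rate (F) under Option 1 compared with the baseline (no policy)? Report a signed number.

Baseline:
  J = 74
  W = 82
  H = 172 − 3·74 + 4·82 = 278
  F = 124 + 82 − 278 = -72
Option 1 (W := 13):
  J = 74
  W = 13
  H = 172 − 3·74 + 4·13 = 2
  F = 124 + 13 − 2 = 135
Change in F: 135 − (-72) = 207

207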